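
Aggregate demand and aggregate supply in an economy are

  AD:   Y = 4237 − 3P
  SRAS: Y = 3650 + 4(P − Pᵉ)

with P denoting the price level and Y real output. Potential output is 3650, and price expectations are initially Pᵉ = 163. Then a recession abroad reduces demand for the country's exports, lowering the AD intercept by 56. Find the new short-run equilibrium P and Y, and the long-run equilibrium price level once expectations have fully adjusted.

AD shifts left: new AD is Y = 4181 − 3P. With Pᵉ = 163, SRAS is Y = 2998 + 4P.
Short run: 4181 − 3P = 2998 + 4P gives 1183 = 7P, so P = 169 and Y = 4181 − 3·169 = 3674.
Y = 3674 is above potential 3650; expectations adjust and SRAS shifts left until Y = 3650.
Long run: on the new AD curve, 3650 = 4181 − 3P gives P = 177.

Short run: P = 169, Y = 3674. Long run: P = 177.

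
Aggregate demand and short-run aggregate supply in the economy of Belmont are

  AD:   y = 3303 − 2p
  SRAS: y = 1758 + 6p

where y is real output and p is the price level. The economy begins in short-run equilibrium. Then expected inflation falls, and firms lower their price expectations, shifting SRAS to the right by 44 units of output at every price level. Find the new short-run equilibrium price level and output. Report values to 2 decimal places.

p = 187.63, y = 2927.75

This is a positive supply shock: SRAS shifts right.
New SRAS: y = 1802 + 6p.
Set AD = SRAS: 3303 − 2p = 1802 + 6p, so 1501 = 8p and p = 187.63.
Substituting into AD, y = 2927.75.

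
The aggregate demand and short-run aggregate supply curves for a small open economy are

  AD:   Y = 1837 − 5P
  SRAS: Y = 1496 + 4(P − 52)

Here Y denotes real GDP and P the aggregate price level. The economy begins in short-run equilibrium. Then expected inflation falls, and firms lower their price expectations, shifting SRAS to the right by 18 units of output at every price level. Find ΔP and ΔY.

This is a positive supply shock: SRAS shifts right.
New SRAS: Y = 1306 + 4P.
Set AD = SRAS: 1837 − 5P = 1306 + 4P, so 531 = 9P and P = 59.
Y = 1837 − 5·59 = 1542.
Initially P = 61, Y = 1532, so ΔP = -2 and ΔY = +10.

ΔP = -2, ΔY = +10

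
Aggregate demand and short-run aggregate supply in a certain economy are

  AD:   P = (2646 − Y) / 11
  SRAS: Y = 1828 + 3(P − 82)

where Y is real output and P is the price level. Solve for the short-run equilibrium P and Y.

Write SRAS as Y = 1828 + 3P − 246 = 1582 + 3P.
Rearrange AD to Y = 2646 − 11P.
Set AD = SRAS: 2646 − 11P = 1582 + 3P, so 1064 = 14P and P = 76.
Then Y = 2646 − 11·76 = 1810.

P = 76, Y = 1810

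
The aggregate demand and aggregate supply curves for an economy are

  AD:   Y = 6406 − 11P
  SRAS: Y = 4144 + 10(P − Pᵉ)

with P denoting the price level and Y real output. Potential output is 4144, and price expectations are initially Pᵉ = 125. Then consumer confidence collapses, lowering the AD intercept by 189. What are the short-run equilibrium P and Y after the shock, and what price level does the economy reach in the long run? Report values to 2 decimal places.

Short run: P = 158.24, Y = 4476.38. Long run: P = 188.45.

AD shifts left: new AD is Y = 6217 − 11P. With Pᵉ = 125, SRAS is Y = 2894 + 10P.
Short run: 6217 − 11P = 2894 + 10P gives 3323 = 21P, so P = 158.24 and Y = 6217 − 11P = 4476.38.
Y = 4476.38 is above potential 4144; expectations adjust and SRAS shifts left until Y = 4144.
Long run: on the new AD curve, 4144 = 6217 − 11P gives P = 188.45.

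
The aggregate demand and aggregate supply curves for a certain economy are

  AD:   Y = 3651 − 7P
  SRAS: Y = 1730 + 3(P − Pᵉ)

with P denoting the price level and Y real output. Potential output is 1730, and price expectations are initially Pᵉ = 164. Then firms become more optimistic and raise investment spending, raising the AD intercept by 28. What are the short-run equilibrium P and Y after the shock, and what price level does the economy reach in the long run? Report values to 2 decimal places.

AD shifts right: new AD is Y = 3679 − 7P. With Pᵉ = 164, SRAS is Y = 1238 + 3P.
Short run: 3679 − 7P = 1238 + 3P gives 2441 = 10P, so P = 244.10 and Y = 3679 − 7P = 1970.30.
Y = 1970.30 is above potential 1730; expectations adjust and SRAS shifts left until Y = 1730.
Long run: on the new AD curve, 1730 = 3679 − 7P gives P = 278.43.

Short run: P = 244.10, Y = 1970.30. Long run: P = 278.43.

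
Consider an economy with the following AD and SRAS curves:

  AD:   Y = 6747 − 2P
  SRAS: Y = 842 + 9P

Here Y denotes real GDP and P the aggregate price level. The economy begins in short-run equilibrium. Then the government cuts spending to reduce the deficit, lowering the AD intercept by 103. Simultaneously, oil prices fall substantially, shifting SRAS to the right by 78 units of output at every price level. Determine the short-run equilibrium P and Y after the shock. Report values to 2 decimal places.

P = 520.36, Y = 5603.27

After both shocks: AD is Y = 6644 − 2P and SRAS is Y = 920 + 9P.
Setting them equal: 5724 = 11P, so P = 520.36.
Substituting into AD, Y = 5603.27.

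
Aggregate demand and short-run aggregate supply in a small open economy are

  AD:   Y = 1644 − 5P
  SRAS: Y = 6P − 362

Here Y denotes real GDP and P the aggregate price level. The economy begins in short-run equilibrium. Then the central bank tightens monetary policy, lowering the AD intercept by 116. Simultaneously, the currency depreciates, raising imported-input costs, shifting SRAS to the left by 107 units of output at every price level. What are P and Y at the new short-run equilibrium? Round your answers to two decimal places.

P = 181.55, Y = 620.27

After both shocks: AD is Y = 1528 − 5P and SRAS is Y = 6P − 469.
Setting them equal: 1997 = 11P, so P = 181.55.
Substituting into AD, Y = 620.27.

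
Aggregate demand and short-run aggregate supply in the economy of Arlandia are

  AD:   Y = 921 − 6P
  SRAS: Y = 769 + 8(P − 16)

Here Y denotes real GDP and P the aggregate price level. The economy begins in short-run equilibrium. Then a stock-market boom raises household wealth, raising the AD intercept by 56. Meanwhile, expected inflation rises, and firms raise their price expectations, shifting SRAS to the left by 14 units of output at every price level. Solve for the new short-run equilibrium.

After both shocks: AD is Y = 977 − 6P and SRAS is Y = 627 + 8P.
Setting them equal: 350 = 14P, so P = 25.
Y = 977 − 6·25 = 827.

P = 25, Y = 827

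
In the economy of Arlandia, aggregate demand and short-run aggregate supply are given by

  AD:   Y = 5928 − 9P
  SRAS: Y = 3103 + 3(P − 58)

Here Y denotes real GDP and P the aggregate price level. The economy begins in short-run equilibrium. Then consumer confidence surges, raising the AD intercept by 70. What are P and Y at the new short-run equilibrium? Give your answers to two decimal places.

P = 255.75, Y = 3696.25

This is a positive demand shock: AD shifts right.
New AD: Y = 5998 − 9P.
SRAS can be written Y = 2929 + 3P.
Set AD = SRAS: 5998 − 9P = 2929 + 3P, so 3069 = 12P and P = 255.75.
Substituting into AD, Y = 3696.25.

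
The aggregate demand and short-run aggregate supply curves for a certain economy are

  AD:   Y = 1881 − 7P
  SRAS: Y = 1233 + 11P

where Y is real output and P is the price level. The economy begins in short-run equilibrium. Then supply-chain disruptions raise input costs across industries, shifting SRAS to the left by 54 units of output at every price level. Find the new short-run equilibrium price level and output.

This is a negative supply shock: SRAS shifts left.
New SRAS: Y = 1179 + 11P.
Set AD = SRAS: 1881 − 7P = 1179 + 11P, so 702 = 18P and P = 39.
Y = 1881 − 7·39 = 1608.

P = 39, Y = 1608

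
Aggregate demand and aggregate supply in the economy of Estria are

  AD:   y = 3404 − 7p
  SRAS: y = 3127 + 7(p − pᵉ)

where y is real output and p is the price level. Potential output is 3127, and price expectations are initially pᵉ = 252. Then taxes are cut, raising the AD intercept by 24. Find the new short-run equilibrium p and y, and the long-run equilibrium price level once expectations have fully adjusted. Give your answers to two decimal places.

Short run: p = 147.50, y = 2395.50. Long run: p = 43.00.

AD shifts right: new AD is y = 3428 − 7p. With pᵉ = 252, SRAS is y = 1363 + 7p.
Short run: 3428 − 7p = 1363 + 7p gives 2065 = 14p, so p = 147.50 and y = 3428 − 7p = 2395.50.
y = 2395.50 is below potential 3127; expectations adjust and SRAS shifts right until y = 3127.
Long run: on the new AD curve, 3127 = 3428 − 7p gives p = 43.00.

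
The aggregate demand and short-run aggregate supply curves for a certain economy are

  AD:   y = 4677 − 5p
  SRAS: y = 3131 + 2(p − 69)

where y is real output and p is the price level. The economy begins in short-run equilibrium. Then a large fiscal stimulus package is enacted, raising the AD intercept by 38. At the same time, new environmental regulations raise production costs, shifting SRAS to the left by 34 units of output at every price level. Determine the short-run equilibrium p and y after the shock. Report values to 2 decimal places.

p = 250.86, y = 3460.71

After both shocks: AD is y = 4715 − 5p and SRAS is y = 2959 + 2p.
Setting them equal: 1756 = 7p, so p = 250.86.
Substituting into AD, y = 3460.71.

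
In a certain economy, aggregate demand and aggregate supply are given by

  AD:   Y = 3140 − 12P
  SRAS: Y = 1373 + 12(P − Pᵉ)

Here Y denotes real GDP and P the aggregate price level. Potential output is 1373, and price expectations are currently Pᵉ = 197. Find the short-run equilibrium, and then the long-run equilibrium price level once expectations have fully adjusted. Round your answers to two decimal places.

Short run: with Pᵉ = 197, SRAS is Y = 12P − 991. Setting AD = SRAS gives 4131 = 24P, so P = 172.13 and Y = 3140 − 12P = 1074.50.
Output 1074.50 is below potential 1373, so over time expected prices fall and SRAS shifts right until Y returns to 1373.
Long run: Y = 1373 on the AD curve gives 1373 = 3140 − 12P, so P = 147.25.

Short run: P = 172.13, Y = 1074.50. Long run: P = 147.25.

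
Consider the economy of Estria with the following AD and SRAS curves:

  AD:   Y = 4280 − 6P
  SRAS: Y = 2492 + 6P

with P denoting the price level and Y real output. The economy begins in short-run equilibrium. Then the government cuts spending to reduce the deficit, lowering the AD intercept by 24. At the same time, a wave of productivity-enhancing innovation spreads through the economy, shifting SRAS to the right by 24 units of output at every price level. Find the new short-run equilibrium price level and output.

After both shocks: AD is Y = 4256 − 6P and SRAS is Y = 2516 + 6P.
Setting them equal: 1740 = 12P, so P = 145.
Y = 4256 − 6·145 = 3386.

P = 145, Y = 3386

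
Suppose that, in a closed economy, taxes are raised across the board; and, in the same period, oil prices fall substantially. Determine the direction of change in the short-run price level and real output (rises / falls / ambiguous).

The first event is a negative demand shock: AD shifts left, which by itself pushes P down and Y down.
The second is a favourable supply shock: SRAS shifts right, which by itself pushes P down and Y up.
Both shocks push P down, so P falls. The two shocks push Y in opposite directions, so the effect on Y is ambiguous.

Price level: falls; output: ambiguous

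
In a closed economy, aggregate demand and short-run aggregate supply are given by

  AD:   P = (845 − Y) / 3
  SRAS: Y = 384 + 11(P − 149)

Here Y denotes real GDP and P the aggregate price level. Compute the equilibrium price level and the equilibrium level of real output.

Write SRAS as Y = 384 + 11P − 1639 = 11P − 1255.
Rearrange AD to Y = 845 − 3P.
Set AD = SRAS: 845 − 3P = 11P − 1255, so 2100 = 14P and P = 150.
Then Y = 845 − 3·150 = 395.

P = 150, Y = 395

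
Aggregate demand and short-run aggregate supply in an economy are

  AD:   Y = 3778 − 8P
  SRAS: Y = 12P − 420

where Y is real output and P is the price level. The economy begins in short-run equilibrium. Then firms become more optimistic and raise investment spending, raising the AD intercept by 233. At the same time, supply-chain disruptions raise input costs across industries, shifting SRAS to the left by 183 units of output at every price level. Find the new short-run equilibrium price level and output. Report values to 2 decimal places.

After both shocks: AD is Y = 4011 − 8P and SRAS is Y = 12P − 603.
Setting them equal: 4614 = 20P, so P = 230.70.
Substituting into AD, Y = 2165.40.

P = 230.70, Y = 2165.40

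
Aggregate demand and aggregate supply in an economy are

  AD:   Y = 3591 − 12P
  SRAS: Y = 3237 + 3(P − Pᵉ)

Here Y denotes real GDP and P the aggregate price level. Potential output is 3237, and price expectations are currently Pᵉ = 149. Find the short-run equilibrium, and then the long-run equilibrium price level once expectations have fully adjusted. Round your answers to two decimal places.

Short run: P = 53.40, Y = 2950.20. Long run: P = 29.50.

Short run: with Pᵉ = 149, SRAS is Y = 2790 + 3P. Setting AD = SRAS gives 801 = 15P, so P = 53.40 and Y = 3591 − 12P = 2950.20.
Output 2950.20 is below potential 3237, so over time expected prices fall and SRAS shifts right until Y returns to 3237.
Long run: Y = 3237 on the AD curve gives 3237 = 3591 − 12P, so P = 29.50.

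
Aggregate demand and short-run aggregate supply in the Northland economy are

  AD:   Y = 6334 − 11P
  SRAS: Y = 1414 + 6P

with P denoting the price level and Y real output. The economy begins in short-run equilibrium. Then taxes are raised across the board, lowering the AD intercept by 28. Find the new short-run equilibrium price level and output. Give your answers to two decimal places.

This is a negative demand shock: AD shifts left.
New AD: Y = 6306 − 11P.
Set AD = SRAS: 6306 − 11P = 1414 + 6P, so 4892 = 17P and P = 287.76.
Substituting into AD, Y = 3140.59.

P = 287.76, Y = 3140.59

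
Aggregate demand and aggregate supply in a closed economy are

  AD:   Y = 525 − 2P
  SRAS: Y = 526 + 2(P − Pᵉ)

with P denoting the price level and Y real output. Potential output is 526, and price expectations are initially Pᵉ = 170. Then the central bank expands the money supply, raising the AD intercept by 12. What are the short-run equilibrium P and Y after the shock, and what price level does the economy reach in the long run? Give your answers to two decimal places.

AD shifts right: new AD is Y = 537 − 2P. With Pᵉ = 170, SRAS is Y = 186 + 2P.
Short run: 537 − 2P = 186 + 2P gives 351 = 4P, so P = 87.75 and Y = 537 − 2P = 361.50.
Y = 361.50 is below potential 526; expectations adjust and SRAS shifts right until Y = 526.
Long run: on the new AD curve, 526 = 537 − 2P gives P = 5.50.

Short run: P = 87.75, Y = 361.50. Long run: P = 5.50.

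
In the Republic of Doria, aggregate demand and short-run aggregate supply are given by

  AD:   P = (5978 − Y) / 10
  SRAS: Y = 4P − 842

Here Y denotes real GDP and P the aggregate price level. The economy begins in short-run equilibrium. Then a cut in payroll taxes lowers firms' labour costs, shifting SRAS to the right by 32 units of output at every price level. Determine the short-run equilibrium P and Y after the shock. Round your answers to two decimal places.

P = 484.86, Y = 1129.43

This is a positive supply shock: SRAS shifts right.
New SRAS: Y = 4P − 810.
Set AD = SRAS: 5978 − 10P = 4P − 810, so 6788 = 14P and P = 484.86.
Substituting into AD, Y = 1129.43.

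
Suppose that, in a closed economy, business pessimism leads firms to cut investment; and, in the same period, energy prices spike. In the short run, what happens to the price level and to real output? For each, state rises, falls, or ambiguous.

Price level: ambiguous; output: falls

The first event is a negative demand shock: AD shifts left, which by itself pushes P down and Y down.
The second is an adverse supply shock: SRAS shifts left, which by itself pushes P up and Y down.
The two shocks push P in opposite directions, so the effect on P is ambiguous. Both shocks push Y down, so Y falls.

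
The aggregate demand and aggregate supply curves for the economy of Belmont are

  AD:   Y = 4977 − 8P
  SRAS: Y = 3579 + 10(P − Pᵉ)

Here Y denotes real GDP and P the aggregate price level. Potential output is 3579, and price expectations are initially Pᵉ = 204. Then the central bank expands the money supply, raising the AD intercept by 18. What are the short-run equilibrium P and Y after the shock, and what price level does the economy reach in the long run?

Short run: P = 192, Y = 3459. Long run: P = 177.

AD shifts right: new AD is Y = 4995 − 8P. With Pᵉ = 204, SRAS is Y = 1539 + 10P.
Short run: 4995 − 8P = 1539 + 10P gives 3456 = 18P, so P = 192 and Y = 4995 − 8·192 = 3459.
Y = 3459 is below potential 3579; expectations adjust and SRAS shifts right until Y = 3579.
Long run: on the new AD curve, 3579 = 4995 − 8P gives P = 177.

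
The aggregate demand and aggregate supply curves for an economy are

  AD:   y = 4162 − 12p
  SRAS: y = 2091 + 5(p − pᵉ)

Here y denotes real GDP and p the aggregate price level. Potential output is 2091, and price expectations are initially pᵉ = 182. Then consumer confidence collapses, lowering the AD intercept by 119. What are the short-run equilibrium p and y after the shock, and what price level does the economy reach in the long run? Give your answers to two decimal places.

AD shifts left: new AD is y = 4043 − 12p. With pᵉ = 182, SRAS is y = 1181 + 5p.
Short run: 4043 − 12p = 1181 + 5p gives 2862 = 17p, so p = 168.35 and y = 4043 − 12p = 2022.76.
y = 2022.76 is below potential 2091; expectations adjust and SRAS shifts right until y = 2091.
Long run: on the new AD curve, 2091 = 4043 − 12p gives p = 162.67.

Short run: p = 168.35, y = 2022.76. Long run: p = 162.67.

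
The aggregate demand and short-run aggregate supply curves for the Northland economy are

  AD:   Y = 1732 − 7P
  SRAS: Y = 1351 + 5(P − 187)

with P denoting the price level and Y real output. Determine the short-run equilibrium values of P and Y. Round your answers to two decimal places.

P = 109.67, Y = 964.33

Write SRAS as Y = 1351 + 5P − 935 = 416 + 5P.
Set AD = SRAS: 1732 − 7P = 416 + 5P, so 1316 = 12P and P = 109.67.
Substituting into AD, Y = 1732 − 7P = 964.33.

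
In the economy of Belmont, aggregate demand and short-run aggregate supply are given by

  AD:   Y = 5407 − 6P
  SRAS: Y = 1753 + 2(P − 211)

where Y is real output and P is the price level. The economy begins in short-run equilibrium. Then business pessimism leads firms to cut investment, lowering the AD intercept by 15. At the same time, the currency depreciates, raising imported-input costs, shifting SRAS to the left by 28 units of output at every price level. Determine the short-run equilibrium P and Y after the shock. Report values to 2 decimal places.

P = 511.13, Y = 2325.25

After both shocks: AD is Y = 5392 − 6P and SRAS is Y = 1303 + 2P.
Setting them equal: 4089 = 8P, so P = 511.13.
Substituting into AD, Y = 2325.25.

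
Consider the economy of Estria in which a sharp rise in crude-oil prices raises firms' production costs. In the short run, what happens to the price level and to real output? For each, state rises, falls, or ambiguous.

This is an adverse supply shock: SRAS shifts left.
Moving along the downward-sloping AD curve, P rises and Y falls.

Price level: rises; output: falls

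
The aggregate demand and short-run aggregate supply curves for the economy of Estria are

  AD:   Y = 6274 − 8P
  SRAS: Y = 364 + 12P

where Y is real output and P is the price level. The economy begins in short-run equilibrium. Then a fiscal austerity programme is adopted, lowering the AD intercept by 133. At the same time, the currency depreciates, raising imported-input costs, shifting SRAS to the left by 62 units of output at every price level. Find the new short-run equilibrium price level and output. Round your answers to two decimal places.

P = 291.95, Y = 3805.40

After both shocks: AD is Y = 6141 − 8P and SRAS is Y = 302 + 12P.
Setting them equal: 5839 = 20P, so P = 291.95.
Substituting into AD, Y = 3805.40.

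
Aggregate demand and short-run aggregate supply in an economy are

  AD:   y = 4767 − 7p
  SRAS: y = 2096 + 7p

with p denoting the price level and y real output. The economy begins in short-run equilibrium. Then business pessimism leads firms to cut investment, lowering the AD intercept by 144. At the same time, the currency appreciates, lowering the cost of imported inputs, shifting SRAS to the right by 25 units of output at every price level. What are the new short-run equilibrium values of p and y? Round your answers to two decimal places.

After both shocks: AD is y = 4623 − 7p and SRAS is y = 2121 + 7p.
Setting them equal: 2502 = 14p, so p = 178.71.
Substituting into AD, y = 3372.00.

p = 178.71, y = 3372.00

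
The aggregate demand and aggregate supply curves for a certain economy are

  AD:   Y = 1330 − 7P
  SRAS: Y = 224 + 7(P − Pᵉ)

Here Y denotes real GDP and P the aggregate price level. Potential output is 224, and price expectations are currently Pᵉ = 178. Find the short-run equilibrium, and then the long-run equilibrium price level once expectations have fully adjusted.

Short run: P = 168, Y = 154. Long run: P = 158.

Short run: with Pᵉ = 178, SRAS is Y = 7P − 1022. Setting AD = SRAS gives 2352 = 14P, so P = 168 and Y = 1330 − 7·168 = 154.
Output 154 is below potential 224, so over time expected prices fall and SRAS shifts right until Y returns to 224.
Long run: Y = 224 on the AD curve gives 224 = 1330 − 7P, so P = 158.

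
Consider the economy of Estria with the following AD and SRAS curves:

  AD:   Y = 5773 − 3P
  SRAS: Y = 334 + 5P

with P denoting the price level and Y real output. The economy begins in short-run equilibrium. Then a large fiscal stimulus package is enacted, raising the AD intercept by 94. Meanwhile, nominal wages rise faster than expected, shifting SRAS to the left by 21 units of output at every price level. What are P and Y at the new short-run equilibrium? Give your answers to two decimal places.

After both shocks: AD is Y = 5867 − 3P and SRAS is Y = 313 + 5P.
Setting them equal: 5554 = 8P, so P = 694.25.
Substituting into AD, Y = 3784.25.

P = 694.25, Y = 3784.25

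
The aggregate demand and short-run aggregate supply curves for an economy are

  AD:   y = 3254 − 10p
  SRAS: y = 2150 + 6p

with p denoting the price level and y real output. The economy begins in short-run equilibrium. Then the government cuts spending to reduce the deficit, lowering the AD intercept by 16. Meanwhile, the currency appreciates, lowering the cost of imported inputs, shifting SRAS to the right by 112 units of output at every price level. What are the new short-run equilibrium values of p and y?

p = 61, y = 2628

After both shocks: AD is y = 3238 − 10p and SRAS is y = 2262 + 6p.
Setting them equal: 976 = 16p, so p = 61.
y = 3238 − 10·61 = 2628.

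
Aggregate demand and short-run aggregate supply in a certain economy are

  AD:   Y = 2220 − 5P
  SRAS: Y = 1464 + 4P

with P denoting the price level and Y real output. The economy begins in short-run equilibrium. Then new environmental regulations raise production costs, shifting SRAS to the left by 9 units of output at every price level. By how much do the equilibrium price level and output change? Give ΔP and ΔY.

ΔP = +1, ΔY = -5

This is a negative supply shock: SRAS shifts left.
New SRAS: Y = 1455 + 4P.
Set AD = SRAS: 2220 − 5P = 1455 + 4P, so 765 = 9P and P = 85.
Y = 2220 − 5·85 = 1795.
Initially P = 84, Y = 1800, so ΔP = +1 and ΔY = -5.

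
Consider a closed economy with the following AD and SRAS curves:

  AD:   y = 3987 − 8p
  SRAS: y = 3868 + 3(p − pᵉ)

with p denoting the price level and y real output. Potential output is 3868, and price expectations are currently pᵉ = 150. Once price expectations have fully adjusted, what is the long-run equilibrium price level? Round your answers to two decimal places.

Long-run p = 14.88

Short run: with pᵉ = 150, SRAS is y = 3418 + 3p. Setting AD = SRAS gives 569 = 11p, so p = 51.73 and y = 3987 − 8p = 3573.18.
Output 3573.18 is below potential 3868, so over time expected prices fall and SRAS shifts right until y returns to 3868.
Long run: y = 3868 on the AD curve gives 3868 = 3987 − 8p, so p = 14.88.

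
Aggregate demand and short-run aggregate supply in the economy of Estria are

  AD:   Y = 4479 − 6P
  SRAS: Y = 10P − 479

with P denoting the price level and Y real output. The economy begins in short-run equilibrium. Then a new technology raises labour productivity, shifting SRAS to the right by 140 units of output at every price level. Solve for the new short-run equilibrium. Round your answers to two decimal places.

P = 301.13, Y = 2672.25

This is a positive supply shock: SRAS shifts right.
New SRAS: Y = 10P − 339.
Set AD = SRAS: 4479 − 6P = 10P − 339, so 4818 = 16P and P = 301.13.
Substituting into AD, Y = 2672.25.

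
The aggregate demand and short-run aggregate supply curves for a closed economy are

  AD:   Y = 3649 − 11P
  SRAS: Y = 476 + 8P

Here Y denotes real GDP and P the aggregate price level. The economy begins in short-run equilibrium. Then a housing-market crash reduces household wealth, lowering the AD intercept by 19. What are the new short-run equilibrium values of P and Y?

This is a negative demand shock: AD shifts left.
New AD: Y = 3630 − 11P.
Set AD = SRAS: 3630 − 11P = 476 + 8P, so 3154 = 19P and P = 166.
Y = 3630 − 11·166 = 1804.

P = 166, Y = 1804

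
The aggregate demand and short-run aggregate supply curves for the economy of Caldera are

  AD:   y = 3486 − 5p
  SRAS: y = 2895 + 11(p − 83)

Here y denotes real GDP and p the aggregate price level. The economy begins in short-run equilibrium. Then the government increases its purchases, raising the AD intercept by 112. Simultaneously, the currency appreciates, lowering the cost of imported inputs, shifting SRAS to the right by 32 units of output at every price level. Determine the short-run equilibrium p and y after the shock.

p = 99, y = 3103

After both shocks: AD is y = 3598 − 5p and SRAS is y = 2014 + 11p.
Setting them equal: 1584 = 16p, so p = 99.
y = 3598 − 5·99 = 3103.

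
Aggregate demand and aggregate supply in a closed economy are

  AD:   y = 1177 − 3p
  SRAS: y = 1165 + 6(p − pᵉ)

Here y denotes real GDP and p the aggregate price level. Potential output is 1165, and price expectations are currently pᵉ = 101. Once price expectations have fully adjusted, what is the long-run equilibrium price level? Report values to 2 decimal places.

Long-run p = 4.00

Short run: with pᵉ = 101, SRAS is y = 559 + 6p. Setting AD = SRAS gives 618 = 9p, so p = 68.67 and y = 1177 − 3p = 971.00.
Output 971.00 is below potential 1165, so over time expected prices fall and SRAS shifts right until y returns to 1165.
Long run: y = 1165 on the AD curve gives 1165 = 1177 − 3p, so p = 4.00.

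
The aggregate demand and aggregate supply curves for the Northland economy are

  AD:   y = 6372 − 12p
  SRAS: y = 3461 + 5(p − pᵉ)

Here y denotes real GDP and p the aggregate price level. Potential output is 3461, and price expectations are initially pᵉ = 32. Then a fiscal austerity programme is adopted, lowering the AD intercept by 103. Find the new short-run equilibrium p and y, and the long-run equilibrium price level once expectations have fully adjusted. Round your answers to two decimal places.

AD shifts left: new AD is y = 6269 − 12p. With pᵉ = 32, SRAS is y = 3301 + 5p.
Short run: 6269 − 12p = 3301 + 5p gives 2968 = 17p, so p = 174.59 and y = 6269 − 12p = 4173.94.
y = 4173.94 is above potential 3461; expectations adjust and SRAS shifts left until y = 3461.
Long run: on the new AD curve, 3461 = 6269 − 12p gives p = 234.00.

Short run: p = 174.59, y = 4173.94. Long run: p = 234.00.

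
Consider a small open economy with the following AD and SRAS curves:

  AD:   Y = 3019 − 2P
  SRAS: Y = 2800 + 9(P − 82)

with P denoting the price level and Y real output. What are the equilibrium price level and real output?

P = 87, Y = 2845

Write SRAS as Y = 2800 + 9P − 738 = 2062 + 9P.
Set AD = SRAS: 3019 − 2P = 2062 + 9P, so 957 = 11P and P = 87.
Then Y = 3019 − 2·87 = 2845.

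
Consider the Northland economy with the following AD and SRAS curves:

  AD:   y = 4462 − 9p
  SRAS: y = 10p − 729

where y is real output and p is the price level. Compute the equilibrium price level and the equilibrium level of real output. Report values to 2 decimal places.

Set AD = SRAS: 4462 − 9p = 10p − 729, so 5191 = 19p and p = 273.21.
Substituting into AD, y = 4462 − 9p = 2003.11.

p = 273.21, y = 2003.11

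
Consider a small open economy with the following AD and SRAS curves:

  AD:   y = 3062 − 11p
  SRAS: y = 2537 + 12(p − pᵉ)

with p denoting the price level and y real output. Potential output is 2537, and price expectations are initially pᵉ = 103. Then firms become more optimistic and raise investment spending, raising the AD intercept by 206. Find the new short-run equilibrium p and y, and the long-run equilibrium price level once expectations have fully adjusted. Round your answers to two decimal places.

Short run: p = 85.52, y = 2327.26. Long run: p = 66.45.

AD shifts right: new AD is y = 3268 − 11p. With pᵉ = 103, SRAS is y = 1301 + 12p.
Short run: 3268 − 11p = 1301 + 12p gives 1967 = 23p, so p = 85.52 and y = 3268 − 11p = 2327.26.
y = 2327.26 is below potential 2537; expectations adjust and SRAS shifts right until y = 2537.
Long run: on the new AD curve, 2537 = 3268 − 11p gives p = 66.45.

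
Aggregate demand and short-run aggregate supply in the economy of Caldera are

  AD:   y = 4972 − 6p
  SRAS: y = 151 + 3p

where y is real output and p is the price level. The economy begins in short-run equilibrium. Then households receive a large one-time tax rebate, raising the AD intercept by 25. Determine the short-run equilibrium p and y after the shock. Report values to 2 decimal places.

This is a positive demand shock: AD shifts right.
New AD: y = 4997 − 6p.
Set AD = SRAS: 4997 − 6p = 151 + 3p, so 4846 = 9p and p = 538.44.
Substituting into AD, y = 1766.33.

p = 538.44, y = 1766.33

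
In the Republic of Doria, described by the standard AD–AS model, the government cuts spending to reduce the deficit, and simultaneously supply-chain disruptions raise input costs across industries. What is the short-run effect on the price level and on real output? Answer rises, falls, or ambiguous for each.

The first event is a negative demand shock: AD shifts left, which by itself pushes P down and Y down.
The second is an adverse supply shock: SRAS shifts left, which by itself pushes P up and Y down.
The two shocks push P in opposite directions, so the effect on P is ambiguous. Both shocks push Y down, so Y falls.

Price level: ambiguous; output: falls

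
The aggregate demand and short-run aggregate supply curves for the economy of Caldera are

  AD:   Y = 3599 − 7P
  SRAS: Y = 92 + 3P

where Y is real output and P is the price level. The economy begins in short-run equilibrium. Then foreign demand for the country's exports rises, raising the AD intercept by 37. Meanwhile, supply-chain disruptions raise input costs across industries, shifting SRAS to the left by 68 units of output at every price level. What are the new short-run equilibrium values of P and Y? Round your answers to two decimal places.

P = 361.20, Y = 1107.60

After both shocks: AD is Y = 3636 − 7P and SRAS is Y = 24 + 3P.
Setting them equal: 3612 = 10P, so P = 361.20.
Substituting into AD, Y = 1107.60.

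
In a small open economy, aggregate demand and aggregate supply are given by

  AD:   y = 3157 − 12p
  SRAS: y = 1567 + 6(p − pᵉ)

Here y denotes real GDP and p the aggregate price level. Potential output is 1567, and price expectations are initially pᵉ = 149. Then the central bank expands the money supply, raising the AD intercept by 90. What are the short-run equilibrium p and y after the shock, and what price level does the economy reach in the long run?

AD shifts right: new AD is y = 3247 − 12p. With pᵉ = 149, SRAS is y = 673 + 6p.
Short run: 3247 − 12p = 673 + 6p gives 2574 = 18p, so p = 143 and y = 3247 − 12·143 = 1531.
y = 1531 is below potential 1567; expectations adjust and SRAS shifts right until y = 1567.
Long run: on the new AD curve, 1567 = 3247 − 12p gives p = 140.

Short run: p = 143, y = 1531. Long run: p = 140.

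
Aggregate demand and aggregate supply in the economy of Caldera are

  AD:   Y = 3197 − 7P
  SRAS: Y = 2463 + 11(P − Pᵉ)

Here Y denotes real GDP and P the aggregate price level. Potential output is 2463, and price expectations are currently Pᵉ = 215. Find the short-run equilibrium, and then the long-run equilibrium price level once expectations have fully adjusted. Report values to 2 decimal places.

Short run: with Pᵉ = 215, SRAS is Y = 98 + 11P. Setting AD = SRAS gives 3099 = 18P, so P = 172.17 and Y = 3197 − 7P = 1991.83.
Output 1991.83 is below potential 2463, so over time expected prices fall and SRAS shifts right until Y returns to 2463.
Long run: Y = 2463 on the AD curve gives 2463 = 3197 − 7P, so P = 104.86.

Short run: P = 172.17, Y = 1991.83. Long run: P = 104.86.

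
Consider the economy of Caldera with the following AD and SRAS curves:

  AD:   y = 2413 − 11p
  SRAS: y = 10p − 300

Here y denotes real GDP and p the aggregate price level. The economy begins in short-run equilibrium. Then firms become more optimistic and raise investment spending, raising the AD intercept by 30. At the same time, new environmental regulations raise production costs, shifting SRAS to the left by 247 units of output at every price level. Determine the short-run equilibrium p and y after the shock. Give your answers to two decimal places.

After both shocks: AD is y = 2443 − 11p and SRAS is y = 10p − 547.
Setting them equal: 2990 = 21p, so p = 142.38.
Substituting into AD, y = 876.81.

p = 142.38, y = 876.81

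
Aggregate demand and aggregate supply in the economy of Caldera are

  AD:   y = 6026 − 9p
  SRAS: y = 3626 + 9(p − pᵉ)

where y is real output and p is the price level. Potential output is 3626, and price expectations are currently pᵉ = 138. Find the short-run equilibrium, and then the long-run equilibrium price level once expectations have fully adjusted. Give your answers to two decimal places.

Short run: with pᵉ = 138, SRAS is y = 2384 + 9p. Setting AD = SRAS gives 3642 = 18p, so p = 202.33 and y = 6026 − 9p = 4205.00.
Output 4205.00 is above potential 3626, so over time expected prices rise and SRAS shifts left until y returns to 3626.
Long run: y = 3626 on the AD curve gives 3626 = 6026 − 9p, so p = 266.67.

Short run: p = 202.33, y = 4205.00. Long run: p = 266.67.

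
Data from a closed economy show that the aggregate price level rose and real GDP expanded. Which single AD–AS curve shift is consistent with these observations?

P rose and Y rose. An AD shift moves P and Y in the same direction; an SRAS shift moves them in opposite directions.
Here P and Y moved in the same direction, so the AD curve shifted.
Since Y rose, AD shifted right.

AD shifted right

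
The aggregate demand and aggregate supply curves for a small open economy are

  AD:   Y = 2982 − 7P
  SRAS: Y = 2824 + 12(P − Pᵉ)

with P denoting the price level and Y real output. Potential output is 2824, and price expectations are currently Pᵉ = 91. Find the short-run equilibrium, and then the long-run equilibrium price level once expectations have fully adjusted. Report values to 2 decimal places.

Short run: with Pᵉ = 91, SRAS is Y = 1732 + 12P. Setting AD = SRAS gives 1250 = 19P, so P = 65.79 and Y = 2982 − 7P = 2521.47.
Output 2521.47 is below potential 2824, so over time expected prices fall and SRAS shifts right until Y returns to 2824.
Long run: Y = 2824 on the AD curve gives 2824 = 2982 − 7P, so P = 22.57.

Short run: P = 65.79, Y = 2521.47. Long run: P = 22.57.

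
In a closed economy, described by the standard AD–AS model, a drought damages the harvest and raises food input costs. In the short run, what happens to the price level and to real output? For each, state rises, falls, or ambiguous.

Price level: rises; output: falls

This is an adverse supply shock: SRAS shifts left.
Moving along the downward-sloping AD curve, P rises and Y falls.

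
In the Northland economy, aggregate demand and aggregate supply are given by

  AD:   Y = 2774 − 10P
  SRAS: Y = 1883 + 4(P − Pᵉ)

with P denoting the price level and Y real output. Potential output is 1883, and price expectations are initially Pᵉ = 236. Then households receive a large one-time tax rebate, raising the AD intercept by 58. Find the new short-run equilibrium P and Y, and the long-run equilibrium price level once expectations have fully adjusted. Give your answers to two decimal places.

AD shifts right: new AD is Y = 2832 − 10P. With Pᵉ = 236, SRAS is Y = 939 + 4P.
Short run: 2832 − 10P = 939 + 4P gives 1893 = 14P, so P = 135.21 and Y = 2832 − 10P = 1479.86.
Y = 1479.86 is below potential 1883; expectations adjust and SRAS shifts right until Y = 1883.
Long run: on the new AD curve, 1883 = 2832 − 10P gives P = 94.90.

Short run: P = 135.21, Y = 1479.86. Long run: P = 94.90.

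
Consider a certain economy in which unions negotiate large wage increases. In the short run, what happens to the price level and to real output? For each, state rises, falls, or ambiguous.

Price level: rises; output: falls

This is an adverse supply shock: SRAS shifts left.
Moving along the downward-sloping AD curve, P rises and Y falls.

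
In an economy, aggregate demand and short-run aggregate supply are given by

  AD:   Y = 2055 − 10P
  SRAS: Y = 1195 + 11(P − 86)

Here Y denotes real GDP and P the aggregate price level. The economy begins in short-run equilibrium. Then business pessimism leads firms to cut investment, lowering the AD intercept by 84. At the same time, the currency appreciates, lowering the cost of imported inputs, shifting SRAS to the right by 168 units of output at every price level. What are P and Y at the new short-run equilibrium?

After both shocks: AD is Y = 1971 − 10P and SRAS is Y = 417 + 11P.
Setting them equal: 1554 = 21P, so P = 74.
Y = 1971 − 10·74 = 1231.

P = 74, Y = 1231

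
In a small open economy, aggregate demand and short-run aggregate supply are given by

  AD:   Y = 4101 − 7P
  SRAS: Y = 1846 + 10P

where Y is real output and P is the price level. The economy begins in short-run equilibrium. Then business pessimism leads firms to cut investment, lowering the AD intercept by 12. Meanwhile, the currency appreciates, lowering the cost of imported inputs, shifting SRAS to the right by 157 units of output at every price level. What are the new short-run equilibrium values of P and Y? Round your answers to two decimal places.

After both shocks: AD is Y = 4089 − 7P and SRAS is Y = 2003 + 10P.
Setting them equal: 2086 = 17P, so P = 122.71.
Substituting into AD, Y = 3230.06.

P = 122.71, Y = 3230.06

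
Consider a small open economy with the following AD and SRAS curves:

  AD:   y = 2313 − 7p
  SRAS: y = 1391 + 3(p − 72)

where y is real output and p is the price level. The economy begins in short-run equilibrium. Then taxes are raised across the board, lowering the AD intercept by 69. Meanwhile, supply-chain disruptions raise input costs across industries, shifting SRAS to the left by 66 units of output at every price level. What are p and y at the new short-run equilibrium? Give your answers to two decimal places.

p = 113.50, y = 1449.50

After both shocks: AD is y = 2244 − 7p and SRAS is y = 1109 + 3p.
Setting them equal: 1135 = 10p, so p = 113.50.
Substituting into AD, y = 1449.50.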